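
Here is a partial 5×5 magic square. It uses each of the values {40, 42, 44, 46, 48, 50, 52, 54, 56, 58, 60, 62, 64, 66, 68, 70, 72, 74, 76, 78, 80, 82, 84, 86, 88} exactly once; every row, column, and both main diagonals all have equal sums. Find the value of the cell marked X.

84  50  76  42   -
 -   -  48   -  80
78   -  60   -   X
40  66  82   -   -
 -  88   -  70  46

52

The 25 entries sum to 1600, so each line sums to 1600/5 = 320.
The remaining cell in row 1 is (1,5) = 320 − 252 = 68.
Column 3: 76 + 48 + 60 + 82 + ? = 320, so (5,3) = 54.
The remaining cell in row 5 is (5,1) = 320 − 258 = 62.
Column 1: 84 + 78 + 40 + 62 + ? = 320, so (2,1) = 56.
Anti-diagonal needs 320; the known cells sum to 256, so (2,4) = 64.
Row 2: 56 + 48 + 64 + 80 + ? = 320, so (2,2) = 72.
Using column 2: 50 + 72 + 66 + 88 + ? → (3,2) = 320 − 276 = 44.
Main diagonal must total 320; the given cells sum to 262, so (4,4) = 58.
Row 4 needs 320; the known cells sum to 246, so (4,5) = 74.
The remaining cell in column 4 is (3,4) = 320 − 234 = 86.
Column 5: 68 + 80 + 74 + 46 + ? = 320, so (3,5) = 52.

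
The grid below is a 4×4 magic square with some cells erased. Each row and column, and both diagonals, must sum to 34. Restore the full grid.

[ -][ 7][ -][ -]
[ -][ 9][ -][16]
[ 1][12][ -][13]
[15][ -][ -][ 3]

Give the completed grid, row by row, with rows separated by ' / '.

14 7 11 2 / 4 9 5 16 / 1 12 8 13 / 15 6 10 3

From row 3, 34 − (1 + 12 + 13) gives (3,3) = 8.
Column 2: 7 + 9 + 12 + ? = 34, so (4,2) = 6.
Column 4: 16 + 13 + 3 + ? = 34, so (1,4) = 2.
Main diagonal: 9 + 8 + 3 + ? = 34, so (1,1) = 14.
Anti-diagonal must total 34; the given cells sum to 29, so (2,3) = 5.
Row 1 must total 34; the given cells sum to 23, so (1,3) = 11.
Row 2: 9 + 5 + 16 + ? = 34, so (2,1) = 4.
Row 4 needs 34; the known cells sum to 24, so (4,3) = 10.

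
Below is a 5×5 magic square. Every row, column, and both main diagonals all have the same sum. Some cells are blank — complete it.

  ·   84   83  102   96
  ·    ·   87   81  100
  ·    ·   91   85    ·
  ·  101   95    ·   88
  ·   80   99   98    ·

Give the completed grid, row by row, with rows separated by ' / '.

90 84 83 102 96 / 94 93 87 81 100 / 103 97 91 85 79 / 82 101 95 89 88 / 86 80 99 98 92

Column 3 is already complete: 83 + 87 + 91 + 95 + 99 = 455, so that is the magic constant.
The remaining cell in row 1 is (1,1) = 455 − 365 = 90.
Using column 4: 102 + 81 + 85 + 98 + ? → (4,4) = 455 − 366 = 89.
Using anti-diagonal: 96 + 81 + 91 + 101 + ? → (5,1) = 455 − 369 = 86.
The remaining cell in row 4 is (4,1) = 455 − 373 = 82.
Row 5 needs 455; the known cells sum to 363, so (5,5) = 92.
Column 5: 96 + 100 + 88 + 92 + ? = 455, so (3,5) = 79.
The remaining cell in main diagonal is (2,2) = 455 − 362 = 93.
Row 2 must total 455; the given cells sum to 361, so (2,1) = 94.
The remaining cell in column 1 is (3,1) = 455 − 352 = 103.
Column 2 must total 455; the given cells sum to 358, so (3,2) = 97.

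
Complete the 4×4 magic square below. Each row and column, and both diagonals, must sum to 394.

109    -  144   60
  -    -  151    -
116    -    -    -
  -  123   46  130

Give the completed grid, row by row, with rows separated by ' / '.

109 81 144 60 / 74 102 151 67 / 116 88 53 137 / 95 123 46 130

Row 1 needs 394; the known cells sum to 313, so (1,2) = 81.
Row 4 needs 394; the known cells sum to 299, so (4,1) = 95.
The remaining cell in column 1 is (2,1) = 394 − 320 = 74.
Column 3: 144 + 151 + 46 + ? = 394, so (3,3) = 53.
Main diagonal: 109 + 53 + 130 + ? = 394, so (2,2) = 102.
Anti-diagonal: 60 + 151 + 95 + ? = 394, so (3,2) = 88.
Using row 2: 74 + 102 + 151 + ? → (2,4) = 394 − 327 = 67.
From row 3, 394 − (116 + 88 + 53) gives (3,4) = 137.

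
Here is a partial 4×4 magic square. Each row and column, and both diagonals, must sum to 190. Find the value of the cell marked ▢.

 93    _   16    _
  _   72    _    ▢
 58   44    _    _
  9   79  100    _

37

The remaining cell in row 4 is (4,4) = 190 − 188 = 2.
The remaining cell in column 1 is (2,1) = 190 − 160 = 30.
The remaining cell in column 2 is (1,2) = 190 − 195 = -5.
Using main diagonal: 93 + 72 + 2 + ? → (3,3) = 190 − 167 = 23.
Row 1: 93 + (-5) + 16 + ? = 190, so (1,4) = 86.
Using row 3: 58 + 44 + 23 + ? → (3,4) = 190 − 125 = 65.
Column 3 must total 190; the given cells sum to 139, so (2,3) = 51.
Using column 4: 86 + 65 + 2 + ? → (2,4) = 190 − 153 = 37.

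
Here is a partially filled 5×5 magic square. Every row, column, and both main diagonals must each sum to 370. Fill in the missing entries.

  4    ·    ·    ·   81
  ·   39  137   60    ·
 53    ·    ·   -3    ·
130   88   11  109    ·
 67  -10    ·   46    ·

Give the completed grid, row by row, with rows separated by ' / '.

Row 4: 130 + 88 + 11 + 109 + ? = 370, so (4,5) = 32.
Column 1 must total 370; the given cells sum to 254, so (2,1) = 116.
Column 4 must total 370; the given cells sum to 212, so (1,4) = 158.
The remaining cell in anti-diagonal is (3,3) = 370 − 296 = 74.
The remaining cell in row 2 is (2,5) = 370 − 352 = 18.
Main diagonal needs 370; the known cells sum to 226, so (5,5) = 144.
Row 5: 67 + (-10) + 46 + 144 + ? = 370, so (5,3) = 123.
Column 3 needs 370; the known cells sum to 345, so (1,3) = 25.
Using column 5: 81 + 18 + 32 + 144 + ? → (3,5) = 370 − 275 = 95.
From row 1, 370 − (4 + 25 + 158 + 81) gives (1,2) = 102.
The remaining cell in row 3 is (3,2) = 370 − 219 = 151.

4 102 25 158 81 / 116 39 137 60 18 / 53 151 74 -3 95 / 130 88 11 109 32 / 67 -10 123 46 144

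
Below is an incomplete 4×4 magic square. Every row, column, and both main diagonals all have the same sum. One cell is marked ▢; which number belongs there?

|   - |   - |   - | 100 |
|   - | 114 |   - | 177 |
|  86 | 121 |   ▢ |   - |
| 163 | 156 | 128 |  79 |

149

Row 4 is complete and sums to 526; that is the magic constant.
Column 2 must total 526; the given cells sum to 391, so (1,2) = 135.
Using column 4: 100 + 177 + 79 + ? → (3,4) = 526 − 356 = 170.
Anti-diagonal must total 526; the given cells sum to 384, so (2,3) = 142.
Row 2 must total 526; the given cells sum to 433, so (2,1) = 93.
Using row 3: 86 + 121 + 170 + ? → (3,3) = 526 − 377 = 149.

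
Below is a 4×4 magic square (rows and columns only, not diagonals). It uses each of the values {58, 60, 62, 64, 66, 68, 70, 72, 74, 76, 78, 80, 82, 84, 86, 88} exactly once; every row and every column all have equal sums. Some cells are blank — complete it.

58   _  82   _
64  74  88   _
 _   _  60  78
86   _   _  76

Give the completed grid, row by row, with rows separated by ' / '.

58 80 82 72 / 64 74 88 66 / 84 70 60 78 / 86 68 62 76

The 16 entries sum to 1168, so each line sums to 1168/4 = 292.
Row 2 must total 292; the given cells sum to 226, so (2,4) = 66.
Column 1: 58 + 64 + 86 + ? = 292, so (3,1) = 84.
From column 3, 292 − (82 + 88 + 60) gives (4,3) = 62.
From column 4, 292 − (66 + 78 + 76) gives (1,4) = 72.
From row 1, 292 − (58 + 82 + 72) gives (1,2) = 80.
Row 3: 84 + 60 + 78 + ? = 292, so (3,2) = 70.
Row 4: 86 + 62 + 76 + ? = 292, so (4,2) = 68.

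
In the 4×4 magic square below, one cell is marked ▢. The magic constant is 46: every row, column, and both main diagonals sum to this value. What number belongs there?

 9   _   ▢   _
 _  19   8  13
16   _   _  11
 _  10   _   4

7

Row 2: 19 + 8 + 13 + ? = 46, so (2,1) = 6.
From column 1, 46 − (9 + 6 + 16) gives (4,1) = 15.
Using column 4: 13 + 11 + 4 + ? → (1,4) = 46 − 28 = 18.
Using main diagonal: 9 + 19 + 4 + ? → (3,3) = 46 − 32 = 14.
From anti-diagonal, 46 − (18 + 8 + 15) gives (3,2) = 5.
Row 4 must total 46; the given cells sum to 29, so (4,3) = 17.
Column 2 needs 46; the known cells sum to 34, so (1,2) = 12.
The remaining cell in column 3 is (1,3) = 46 − 39 = 7.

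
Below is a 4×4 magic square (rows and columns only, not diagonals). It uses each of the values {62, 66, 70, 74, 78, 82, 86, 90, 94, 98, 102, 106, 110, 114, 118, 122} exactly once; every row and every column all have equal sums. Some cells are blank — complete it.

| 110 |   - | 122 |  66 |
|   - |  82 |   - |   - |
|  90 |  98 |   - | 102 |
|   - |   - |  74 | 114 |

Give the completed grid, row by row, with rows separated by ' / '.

110 70 122 66 / 106 82 94 86 / 90 98 78 102 / 62 118 74 114

The 16 entries sum to 1472, so each line sums to 1472/4 = 368.
The remaining cell in row 1 is (1,2) = 368 − 298 = 70.
From row 3, 368 − (90 + 98 + 102) gives (3,3) = 78.
From column 2, 368 − (70 + 82 + 98) gives (4,2) = 118.
From column 3, 368 − (122 + 78 + 74) gives (2,3) = 94.
From column 4, 368 − (66 + 102 + 114) gives (2,4) = 86.
Using row 2: 82 + 94 + 86 + ? → (2,1) = 368 − 262 = 106.
Row 4 must total 368; the given cells sum to 306, so (4,1) = 62.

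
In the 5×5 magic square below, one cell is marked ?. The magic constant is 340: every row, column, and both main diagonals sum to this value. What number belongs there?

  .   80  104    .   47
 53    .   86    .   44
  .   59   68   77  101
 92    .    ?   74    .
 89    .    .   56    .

Row 3 must total 340; the given cells sum to 305, so (3,1) = 35.
Column 1 needs 340; the known cells sum to 269, so (1,1) = 71.
Row 1: 71 + 80 + 104 + 47 + ? = 340, so (1,4) = 38.
The remaining cell in column 4 is (2,4) = 340 − 245 = 95.
Using anti-diagonal: 47 + 95 + 68 + 89 + ? → (4,2) = 340 − 299 = 41.
Row 2 needs 340; the known cells sum to 278, so (2,2) = 62.
The remaining cell in column 2 is (5,2) = 340 − 242 = 98.
Main diagonal needs 340; the known cells sum to 275, so (5,5) = 65.
The remaining cell in row 5 is (5,3) = 340 − 308 = 32.
Column 3 must total 340; the given cells sum to 290, so (4,3) = 50.

50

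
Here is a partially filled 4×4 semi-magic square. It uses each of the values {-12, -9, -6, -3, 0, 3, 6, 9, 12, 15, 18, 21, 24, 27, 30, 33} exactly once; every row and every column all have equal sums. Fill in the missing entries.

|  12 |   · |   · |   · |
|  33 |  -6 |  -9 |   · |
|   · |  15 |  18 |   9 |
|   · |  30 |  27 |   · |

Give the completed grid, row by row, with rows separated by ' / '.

12 3 6 21 / 33 -6 -9 24 / 0 15 18 9 / -3 30 27 -12

The 16 entries sum to 168, so each line sums to 168/4 = 42.
Row 2 must total 42; the given cells sum to 18, so (2,4) = 24.
Row 3: 15 + 18 + 9 + ? = 42, so (3,1) = 0.
The remaining cell in column 1 is (4,1) = 42 − 45 = -3.
From column 2, 42 − (-6 + 15 + 30) gives (1,2) = 3.
From column 3, 42 − (-9 + 18 + 27) gives (1,3) = 6.
Row 1 must total 42; the given cells sum to 21, so (1,4) = 21.
Row 4 must total 42; the given cells sum to 54, so (4,4) = -12.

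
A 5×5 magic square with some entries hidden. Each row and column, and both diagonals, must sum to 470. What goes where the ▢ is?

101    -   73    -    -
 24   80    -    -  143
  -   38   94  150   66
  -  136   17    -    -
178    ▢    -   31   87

From row 3, 470 − (38 + 94 + 150 + 66) gives (3,1) = 122.
Column 1: 101 + 24 + 122 + 178 + ? = 470, so (4,1) = 45.
From main diagonal, 470 − (101 + 80 + 94 + 87) gives (4,4) = 108.
The remaining cell in row 4 is (4,5) = 470 − 306 = 164.
Column 5: 143 + 66 + 164 + 87 + ? = 470, so (1,5) = 10.
Anti-diagonal: 10 + 94 + 136 + 178 + ? = 470, so (2,4) = 52.
Using row 2: 24 + 80 + 52 + 143 + ? → (2,3) = 470 − 299 = 171.
The remaining cell in column 3 is (5,3) = 470 − 355 = 115.
Column 4 needs 470; the known cells sum to 341, so (1,4) = 129.
Row 1 must total 470; the given cells sum to 313, so (1,2) = 157.
Row 5 needs 470; the known cells sum to 411, so (5,2) = 59.

59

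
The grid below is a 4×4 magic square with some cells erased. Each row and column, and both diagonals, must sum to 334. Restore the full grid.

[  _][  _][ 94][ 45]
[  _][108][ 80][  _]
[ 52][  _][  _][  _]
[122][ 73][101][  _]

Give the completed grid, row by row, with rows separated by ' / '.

The remaining cell in row 4 is (4,4) = 334 − 296 = 38.
Column 3: 94 + 80 + 101 + ? = 334, so (3,3) = 59.
Using main diagonal: 108 + 59 + 38 + ? → (1,1) = 334 − 205 = 129.
Anti-diagonal must total 334; the given cells sum to 247, so (3,2) = 87.
Row 1 must total 334; the given cells sum to 268, so (1,2) = 66.
Row 3 must total 334; the given cells sum to 198, so (3,4) = 136.
Using column 1: 129 + 52 + 122 + ? → (2,1) = 334 − 303 = 31.
The remaining cell in column 4 is (2,4) = 334 − 219 = 115.

129 66 94 45 / 31 108 80 115 / 52 87 59 136 / 122 73 101 38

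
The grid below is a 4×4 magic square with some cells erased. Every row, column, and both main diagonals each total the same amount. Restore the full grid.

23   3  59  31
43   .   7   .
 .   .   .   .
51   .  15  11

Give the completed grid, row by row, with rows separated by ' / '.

Row 1 is already complete: 23 + 3 + 59 + 31 = 116, so that is the magic constant.
Row 4 must total 116; the given cells sum to 77, so (4,2) = 39.
The remaining cell in column 1 is (3,1) = 116 − 117 = -1.
From column 3, 116 − (59 + 7 + 15) gives (3,3) = 35.
The remaining cell in main diagonal is (2,2) = 116 − 69 = 47.
Anti-diagonal: 31 + 7 + 51 + ? = 116, so (3,2) = 27.
Row 2 must total 116; the given cells sum to 97, so (2,4) = 19.
Row 3 needs 116; the known cells sum to 61, so (3,4) = 55.

23 3 59 31 / 43 47 7 19 / -1 27 35 55 / 51 39 15 11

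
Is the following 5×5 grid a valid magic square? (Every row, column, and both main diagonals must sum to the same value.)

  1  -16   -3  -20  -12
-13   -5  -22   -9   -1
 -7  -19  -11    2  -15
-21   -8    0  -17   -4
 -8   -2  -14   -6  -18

No — row 5 sums to -48 but row 2 sums to -50.

Row 1: 1 + (-16) + (-3) + (-20) + (-12) = -50.
Row 2: -13 + (-5) + (-22) + (-9) + (-1) = -50.
Row 3: -7 + (-19) + (-11) + 2 + (-15) = -50.
Row 4: -21 + (-8) + 0 + (-17) + (-4) = -50.
Row 5: -8 + (-2) + (-14) + (-6) + (-18) = -48.
Column 1: 1 + (-13) + (-7) + (-21) + (-8) = -48.
Column 2: -16 + (-5) + (-19) + (-8) + (-2) = -50.
Column 3: -3 + (-22) + (-11) + 0 + (-14) = -50.
Column 4: -20 + (-9) + 2 + (-17) + (-6) = -50.
Column 5: -12 + (-1) + (-15) + (-4) + (-18) = -50.
Main diagonal: 1 + (-5) + (-11) + (-17) + (-18) = -50.
Anti-diagonal: -12 + (-9) + (-11) + (-8) + (-8) = -48.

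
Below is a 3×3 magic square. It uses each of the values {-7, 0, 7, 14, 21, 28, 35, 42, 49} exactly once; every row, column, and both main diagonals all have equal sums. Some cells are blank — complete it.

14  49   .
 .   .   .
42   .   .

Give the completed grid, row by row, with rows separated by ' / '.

The 9 entries sum to 189, so each line sums to 189/3 = 63.
Row 1 needs 63; the known cells sum to 63, so (1,3) = 0.
The remaining cell in column 1 is (2,1) = 63 − 56 = 7.
From anti-diagonal, 63 − (0 + 42) gives (2,2) = 21.
Using row 2: 7 + 21 + ? → (2,3) = 63 − 28 = 35.
Column 2: 49 + 21 + ? = 63, so (3,2) = -7.
Column 3 needs 63; the known cells sum to 35, so (3,3) = 28.

14 49 0 / 7 21 35 / 42 -7 28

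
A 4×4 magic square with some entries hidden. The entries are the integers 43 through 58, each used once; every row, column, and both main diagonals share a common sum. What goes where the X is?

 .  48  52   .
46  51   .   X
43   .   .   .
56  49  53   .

The entries are 43 through 58, which sum to 808, so each line sums to 808/4 = 202.
Row 4 needs 202; the known cells sum to 158, so (4,4) = 44.
Column 1 must total 202; the given cells sum to 145, so (1,1) = 57.
Using column 2: 48 + 51 + 49 + ? → (3,2) = 202 − 148 = 54.
From main diagonal, 202 − (57 + 51 + 44) gives (3,3) = 50.
Row 1 needs 202; the known cells sum to 157, so (1,4) = 45.
The remaining cell in row 3 is (3,4) = 202 − 147 = 55.
Using column 3: 52 + 50 + 53 + ? → (2,3) = 202 − 155 = 47.
The remaining cell in column 4 is (2,4) = 202 − 144 = 58.

58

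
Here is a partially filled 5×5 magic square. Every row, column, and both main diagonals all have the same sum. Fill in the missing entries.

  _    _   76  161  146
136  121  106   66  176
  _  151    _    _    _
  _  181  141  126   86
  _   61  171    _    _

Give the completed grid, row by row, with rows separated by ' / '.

Row 2 is already complete: 136 + 121 + 106 + 66 + 176 = 605, so that is the magic constant.
The remaining cell in row 4 is (4,1) = 605 − 534 = 71.
Column 2: 121 + 151 + 181 + 61 + ? = 605, so (1,2) = 91.
Column 3 needs 605; the known cells sum to 494, so (3,3) = 111.
Using anti-diagonal: 146 + 66 + 111 + 181 + ? → (5,1) = 605 − 504 = 101.
From row 1, 605 − (91 + 76 + 161 + 146) gives (1,1) = 131.
Using column 1: 131 + 136 + 71 + 101 + ? → (3,1) = 605 − 439 = 166.
The remaining cell in main diagonal is (5,5) = 605 − 489 = 116.
Row 5: 101 + 61 + 171 + 116 + ? = 605, so (5,4) = 156.
Column 4: 161 + 66 + 126 + 156 + ? = 605, so (3,4) = 96.
Column 5 must total 605; the given cells sum to 524, so (3,5) = 81.

131 91 76 161 146 / 136 121 106 66 176 / 166 151 111 96 81 / 71 181 141 126 86 / 101 61 171 156 116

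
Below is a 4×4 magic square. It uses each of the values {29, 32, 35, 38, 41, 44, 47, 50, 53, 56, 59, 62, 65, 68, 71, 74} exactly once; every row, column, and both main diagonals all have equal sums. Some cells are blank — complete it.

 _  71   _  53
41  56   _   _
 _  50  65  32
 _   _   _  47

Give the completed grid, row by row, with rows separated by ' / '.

The 16 entries sum to 824, so each line sums to 824/4 = 206.
From row 3, 206 − (50 + 65 + 32) gives (3,1) = 59.
Using column 2: 71 + 56 + 50 + ? → (4,2) = 206 − 177 = 29.
Column 4: 53 + 32 + 47 + ? = 206, so (2,4) = 74.
The remaining cell in main diagonal is (1,1) = 206 − 168 = 38.
The remaining cell in row 1 is (1,3) = 206 − 162 = 44.
From row 2, 206 − (41 + 56 + 74) gives (2,3) = 35.
From column 1, 206 − (38 + 41 + 59) gives (4,1) = 68.
The remaining cell in column 3 is (4,3) = 206 − 144 = 62.

38 71 44 53 / 41 56 35 74 / 59 50 65 32 / 68 29 62 47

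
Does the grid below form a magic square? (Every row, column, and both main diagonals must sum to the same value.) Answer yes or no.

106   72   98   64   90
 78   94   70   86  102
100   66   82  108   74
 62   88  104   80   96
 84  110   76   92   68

Yes

Row 1: 106 + 72 + 98 + 64 + 90 = 430.
Row 2: 78 + 94 + 70 + 86 + 102 = 430.
Row 3: 100 + 66 + 82 + 108 + 74 = 430.
Row 4: 62 + 88 + 104 + 80 + 96 = 430.
Row 5: 84 + 110 + 76 + 92 + 68 = 430.
Column 1: 106 + 78 + 100 + 62 + 84 = 430.
Column 2: 72 + 94 + 66 + 88 + 110 = 430.
Column 3: 98 + 70 + 82 + 104 + 76 = 430.
Column 4: 64 + 86 + 108 + 80 + 92 = 430.
Column 5: 90 + 102 + 74 + 96 + 68 = 430.
Main diagonal: 106 + 94 + 82 + 80 + 68 = 430.
Anti-diagonal: 90 + 86 + 82 + 88 + 84 = 430.
All lines sum to 430.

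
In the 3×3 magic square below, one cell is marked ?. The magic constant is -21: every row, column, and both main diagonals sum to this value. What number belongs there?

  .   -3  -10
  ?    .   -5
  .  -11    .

-9

From row 1, -21 − (-3 + (-10)) gives (1,1) = -8.
Using column 2: -3 + (-11) + ? → (2,2) = -21 − (-14) = -7.
Column 3: -10 + (-5) + ? = -21, so (3,3) = -6.
Using anti-diagonal: -10 + (-7) + ? → (3,1) = -21 − (-17) = -4.
Row 2 needs -21; the known cells sum to -12, so (2,1) = -9.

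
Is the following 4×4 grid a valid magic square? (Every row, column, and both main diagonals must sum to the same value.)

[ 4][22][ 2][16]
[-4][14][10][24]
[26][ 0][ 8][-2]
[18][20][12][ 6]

Row 1: 4 + 22 + 2 + 16 = 44.
Row 2: -4 + 14 + 10 + 24 = 44.
Row 3: 26 + 0 + 8 + (-2) = 32.
Row 4: 18 + 20 + 12 + 6 = 56.
Column 1: 4 + (-4) + 26 + 18 = 44.
Column 2: 22 + 14 + 0 + 20 = 56.
Column 3: 2 + 10 + 8 + 12 = 32.
Column 4: 16 + 24 + (-2) + 6 = 44.
Main diagonal: 4 + 14 + 8 + 6 = 32.
Anti-diagonal: 16 + 10 + 0 + 18 = 44.

No — column 2 sums to 56 but anti-diagonal sums to 44.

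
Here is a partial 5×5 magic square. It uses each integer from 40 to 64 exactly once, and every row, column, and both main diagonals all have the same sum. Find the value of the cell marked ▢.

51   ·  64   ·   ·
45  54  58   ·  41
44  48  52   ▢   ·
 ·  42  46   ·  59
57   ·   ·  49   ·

56

The entries are 40 through 64, which sum to 1300, so each line sums to 1300/5 = 260.
Row 2 needs 260; the known cells sum to 198, so (2,4) = 62.
The remaining cell in column 1 is (4,1) = 260 − 197 = 63.
Column 3 needs 260; the known cells sum to 220, so (5,3) = 40.
From anti-diagonal, 260 − (62 + 52 + 42 + 57) gives (1,5) = 47.
Row 4: 63 + 42 + 46 + 59 + ? = 260, so (4,4) = 50.
Main diagonal needs 260; the known cells sum to 207, so (5,5) = 53.
The remaining cell in row 5 is (5,2) = 260 − 199 = 61.
Column 2: 54 + 48 + 42 + 61 + ? = 260, so (1,2) = 55.
Column 5 needs 260; the known cells sum to 200, so (3,5) = 60.
Using row 1: 51 + 55 + 64 + 47 + ? → (1,4) = 260 − 217 = 43.
Row 3 needs 260; the known cells sum to 204, so (3,4) = 56.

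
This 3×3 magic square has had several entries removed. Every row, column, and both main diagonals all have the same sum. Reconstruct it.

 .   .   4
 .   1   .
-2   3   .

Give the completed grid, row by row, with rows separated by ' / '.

Anti-diagonal is already complete: 4 + 1 + -2 = 3, so that is the magic constant.
Using row 3: -2 + 3 + ? → (3,3) = 3 − 1 = 2.
Column 2 needs 3; the known cells sum to 4, so (1,2) = -1.
Column 3 must total 3; the given cells sum to 6, so (2,3) = -3.
From main diagonal, 3 − (1 + 2) gives (1,1) = 0.
Row 2: 1 + (-3) + ? = 3, so (2,1) = 5.

0 -1 4 / 5 1 -3 / -2 3 2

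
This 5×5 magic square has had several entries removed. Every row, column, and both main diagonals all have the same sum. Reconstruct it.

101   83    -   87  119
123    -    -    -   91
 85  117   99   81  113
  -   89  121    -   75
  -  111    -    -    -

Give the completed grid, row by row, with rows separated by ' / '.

101 83 105 87 119 / 123 95 77 109 91 / 85 117 99 81 113 / 107 89 121 103 75 / 79 111 93 115 97

Row 3 is already complete: 85 + 117 + 99 + 81 + 113 = 495, so that is the magic constant.
Row 1 needs 495; the known cells sum to 390, so (1,3) = 105.
From column 2, 495 − (83 + 117 + 89 + 111) gives (2,2) = 95.
The remaining cell in column 5 is (5,5) = 495 − 398 = 97.
The remaining cell in main diagonal is (4,4) = 495 − 392 = 103.
Row 4 needs 495; the known cells sum to 388, so (4,1) = 107.
From column 1, 495 − (101 + 123 + 85 + 107) gives (5,1) = 79.
Using anti-diagonal: 119 + 99 + 89 + 79 + ? → (2,4) = 495 − 386 = 109.
The remaining cell in row 2 is (2,3) = 495 − 418 = 77.
Column 3 needs 495; the known cells sum to 402, so (5,3) = 93.
The remaining cell in column 4 is (5,4) = 495 − 380 = 115.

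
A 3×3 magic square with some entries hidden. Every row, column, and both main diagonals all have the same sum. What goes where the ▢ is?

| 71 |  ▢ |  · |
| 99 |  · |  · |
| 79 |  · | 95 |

91

Column 1 is complete and sums to 249; that is the magic constant.
Row 3 must total 249; the given cells sum to 174, so (3,2) = 75.
From main diagonal, 249 − (71 + 95) gives (2,2) = 83.
The remaining cell in anti-diagonal is (1,3) = 249 − 162 = 87.
The remaining cell in row 1 is (1,2) = 249 − 158 = 91.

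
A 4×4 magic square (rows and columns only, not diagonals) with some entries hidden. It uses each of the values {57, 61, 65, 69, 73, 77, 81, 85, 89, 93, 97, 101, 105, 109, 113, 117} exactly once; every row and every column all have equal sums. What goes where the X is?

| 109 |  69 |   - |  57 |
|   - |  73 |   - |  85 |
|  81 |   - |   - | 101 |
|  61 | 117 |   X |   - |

65

The 16 entries sum to 1392, so each line sums to 1392/4 = 348.
Row 1 must total 348; the given cells sum to 235, so (1,3) = 113.
Column 1 must total 348; the given cells sum to 251, so (2,1) = 97.
Column 2 needs 348; the known cells sum to 259, so (3,2) = 89.
Column 4 needs 348; the known cells sum to 243, so (4,4) = 105.
Row 2 needs 348; the known cells sum to 255, so (2,3) = 93.
Row 3: 81 + 89 + 101 + ? = 348, so (3,3) = 77.
Row 4 needs 348; the known cells sum to 283, so (4,3) = 65.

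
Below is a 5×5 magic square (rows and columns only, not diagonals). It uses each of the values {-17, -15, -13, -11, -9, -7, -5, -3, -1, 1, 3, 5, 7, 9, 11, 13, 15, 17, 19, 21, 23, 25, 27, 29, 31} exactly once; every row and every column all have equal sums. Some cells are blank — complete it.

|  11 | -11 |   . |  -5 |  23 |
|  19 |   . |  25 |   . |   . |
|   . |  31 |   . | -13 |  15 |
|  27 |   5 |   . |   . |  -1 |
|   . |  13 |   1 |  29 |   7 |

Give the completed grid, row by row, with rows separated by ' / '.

11 -11 17 -5 23 / 19 -3 25 3 -9 / -7 31 9 -13 15 / 27 5 -17 21 -1 / -15 13 1 29 7

The 25 entries sum to 175, so each line sums to 175/5 = 35.
Row 1 needs 35; the known cells sum to 18, so (1,3) = 17.
From row 5, 35 − (13 + 1 + 29 + 7) gives (5,1) = -15.
Using column 1: 11 + 19 + 27 + (-15) + ? → (3,1) = 35 − 42 = -7.
The remaining cell in column 2 is (2,2) = 35 − 38 = -3.
Using column 5: 23 + 15 + (-1) + 7 + ? → (2,5) = 35 − 44 = -9.
Row 2 needs 35; the known cells sum to 32, so (2,4) = 3.
From row 3, 35 − (-7 + 31 + (-13) + 15) gives (3,3) = 9.
Column 3 needs 35; the known cells sum to 52, so (4,3) = -17.
The remaining cell in column 4 is (4,4) = 35 − 14 = 21.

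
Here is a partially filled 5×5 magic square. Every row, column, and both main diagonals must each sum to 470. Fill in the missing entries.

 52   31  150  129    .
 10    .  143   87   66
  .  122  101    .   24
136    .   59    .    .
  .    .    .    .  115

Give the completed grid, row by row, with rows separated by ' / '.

52 31 150 129 108 / 10 164 143 87 66 / 178 122 101 45 24 / 136 80 59 38 157 / 94 73 17 171 115

Row 1: 52 + 31 + 150 + 129 + ? = 470, so (1,5) = 108.
The remaining cell in row 2 is (2,2) = 470 − 306 = 164.
The remaining cell in column 3 is (5,3) = 470 − 453 = 17.
The remaining cell in column 5 is (4,5) = 470 − 313 = 157.
Main diagonal: 52 + 164 + 101 + 115 + ? = 470, so (4,4) = 38.
Row 4: 136 + 59 + 38 + 157 + ? = 470, so (4,2) = 80.
The remaining cell in column 2 is (5,2) = 470 − 397 = 73.
The remaining cell in anti-diagonal is (5,1) = 470 − 376 = 94.
Row 5: 94 + 73 + 17 + 115 + ? = 470, so (5,4) = 171.
Column 1 needs 470; the known cells sum to 292, so (3,1) = 178.
Column 4 must total 470; the given cells sum to 425, so (3,4) = 45.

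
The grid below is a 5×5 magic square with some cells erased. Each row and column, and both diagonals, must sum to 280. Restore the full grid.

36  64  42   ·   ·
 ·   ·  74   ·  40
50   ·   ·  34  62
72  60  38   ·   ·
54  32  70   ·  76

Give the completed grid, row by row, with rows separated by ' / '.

From row 5, 280 − (54 + 32 + 70 + 76) gives (5,4) = 48.
The remaining cell in column 1 is (2,1) = 280 − 212 = 68.
Column 3 must total 280; the given cells sum to 224, so (3,3) = 56.
Row 3 needs 280; the known cells sum to 202, so (3,2) = 78.
Column 2 needs 280; the known cells sum to 234, so (2,2) = 46.
Main diagonal needs 280; the known cells sum to 214, so (4,4) = 66.
Using row 2: 68 + 46 + 74 + 40 + ? → (2,4) = 280 − 228 = 52.
Row 4: 72 + 60 + 38 + 66 + ? = 280, so (4,5) = 44.
Column 4: 52 + 34 + 66 + 48 + ? = 280, so (1,4) = 80.
Column 5: 40 + 62 + 44 + 76 + ? = 280, so (1,5) = 58.

36 64 42 80 58 / 68 46 74 52 40 / 50 78 56 34 62 / 72 60 38 66 44 / 54 32 70 48 76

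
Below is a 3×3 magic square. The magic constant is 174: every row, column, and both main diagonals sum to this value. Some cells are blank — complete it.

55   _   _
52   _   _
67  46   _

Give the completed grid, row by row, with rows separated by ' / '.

55 70 49 / 52 58 64 / 67 46 61

Row 3 must total 174; the given cells sum to 113, so (3,3) = 61.
Main diagonal must total 174; the given cells sum to 116, so (2,2) = 58.
Using anti-diagonal: 58 + 67 + ? → (1,3) = 174 − 125 = 49.
Using row 1: 55 + 49 + ? → (1,2) = 174 − 104 = 70.
From row 2, 174 − (52 + 58) gives (2,3) = 64.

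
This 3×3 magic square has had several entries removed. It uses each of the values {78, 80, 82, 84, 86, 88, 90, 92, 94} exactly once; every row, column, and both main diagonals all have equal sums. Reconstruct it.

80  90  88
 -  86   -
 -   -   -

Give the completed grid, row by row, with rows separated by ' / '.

80 90 88 / 94 86 78 / 84 82 92

The 9 entries sum to 774, so each line sums to 774/3 = 258.
Column 2: 90 + 86 + ? = 258, so (3,2) = 82.
Main diagonal must total 258; the given cells sum to 166, so (3,3) = 92.
Anti-diagonal needs 258; the known cells sum to 174, so (3,1) = 84.
Column 1 must total 258; the given cells sum to 164, so (2,1) = 94.
The remaining cell in column 3 is (2,3) = 258 − 180 = 78.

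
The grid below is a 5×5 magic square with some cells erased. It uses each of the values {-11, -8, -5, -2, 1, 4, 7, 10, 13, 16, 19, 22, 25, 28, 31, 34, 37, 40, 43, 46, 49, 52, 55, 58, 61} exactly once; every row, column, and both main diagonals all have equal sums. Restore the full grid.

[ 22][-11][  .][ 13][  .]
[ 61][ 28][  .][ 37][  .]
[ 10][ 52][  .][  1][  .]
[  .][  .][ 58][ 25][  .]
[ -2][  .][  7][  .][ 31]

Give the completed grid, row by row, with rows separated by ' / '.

22 -11 46 13 55 / 61 28 -5 37 4 / 10 52 19 1 43 / 34 16 58 25 -8 / -2 40 7 49 31

The 25 entries sum to 625, so each line sums to 625/5 = 125.
Column 1: 22 + 61 + 10 + (-2) + ? = 125, so (4,1) = 34.
Column 4 needs 125; the known cells sum to 76, so (5,4) = 49.
The remaining cell in main diagonal is (3,3) = 125 − 106 = 19.
Row 3: 10 + 52 + 19 + 1 + ? = 125, so (3,5) = 43.
The remaining cell in row 5 is (5,2) = 125 − 85 = 40.
The remaining cell in column 2 is (4,2) = 125 − 109 = 16.
The remaining cell in anti-diagonal is (1,5) = 125 − 70 = 55.
Row 1 needs 125; the known cells sum to 79, so (1,3) = 46.
Row 4: 34 + 16 + 58 + 25 + ? = 125, so (4,5) = -8.
From column 3, 125 − (46 + 19 + 58 + 7) gives (2,3) = -5.
From column 5, 125 − (55 + 43 + (-8) + 31) gives (2,5) = 4.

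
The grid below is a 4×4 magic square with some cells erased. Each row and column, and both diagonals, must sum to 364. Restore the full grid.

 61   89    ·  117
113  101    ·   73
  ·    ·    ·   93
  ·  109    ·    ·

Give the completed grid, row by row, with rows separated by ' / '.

From row 1, 364 − (61 + 89 + 117) gives (1,3) = 97.
Row 2 must total 364; the given cells sum to 287, so (2,3) = 77.
The remaining cell in column 2 is (3,2) = 364 − 299 = 65.
The remaining cell in column 4 is (4,4) = 364 − 283 = 81.
Main diagonal must total 364; the given cells sum to 243, so (3,3) = 121.
From anti-diagonal, 364 − (117 + 77 + 65) gives (4,1) = 105.
Using row 3: 65 + 121 + 93 + ? → (3,1) = 364 − 279 = 85.
Row 4: 105 + 109 + 81 + ? = 364, so (4,3) = 69.

61 89 97 117 / 113 101 77 73 / 85 65 121 93 / 105 109 69 81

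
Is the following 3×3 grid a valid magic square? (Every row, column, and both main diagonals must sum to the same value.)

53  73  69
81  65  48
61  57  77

Row 1: 53 + 73 + 69 = 195.
Row 2: 81 + 65 + 48 = 194.
Row 3: 61 + 57 + 77 = 195.
Column 1: 53 + 81 + 61 = 195.
Column 2: 73 + 65 + 57 = 195.
Column 3: 69 + 48 + 77 = 194.
Main diagonal: 53 + 65 + 77 = 195.
Anti-diagonal: 69 + 65 + 61 = 195.

No — main diagonal sums to 195 but row 2 sums to 194.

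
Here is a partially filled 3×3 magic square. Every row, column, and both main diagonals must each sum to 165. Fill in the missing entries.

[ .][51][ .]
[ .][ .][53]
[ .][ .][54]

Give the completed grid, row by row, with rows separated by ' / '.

56 51 58 / 57 55 53 / 52 59 54

Column 3 must total 165; the given cells sum to 107, so (1,3) = 58.
Row 1 must total 165; the given cells sum to 109, so (1,1) = 56.
Main diagonal needs 165; the known cells sum to 110, so (2,2) = 55.
From anti-diagonal, 165 − (58 + 55) gives (3,1) = 52.
Row 2 needs 165; the known cells sum to 108, so (2,1) = 57.
The remaining cell in row 3 is (3,2) = 165 − 106 = 59.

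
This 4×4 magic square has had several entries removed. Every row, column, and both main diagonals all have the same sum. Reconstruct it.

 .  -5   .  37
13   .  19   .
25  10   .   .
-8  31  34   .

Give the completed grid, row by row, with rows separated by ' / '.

28 -5 -2 37 / 13 22 19 4 / 25 10 7 16 / -8 31 34 1

Anti-diagonal is already complete: 37 + 19 + 10 + -8 = 58, so that is the magic constant.
The remaining cell in row 4 is (4,4) = 58 − 57 = 1.
Column 1: 13 + 25 + (-8) + ? = 58, so (1,1) = 28.
Using column 2: -5 + 10 + 31 + ? → (2,2) = 58 − 36 = 22.
Using main diagonal: 28 + 22 + 1 + ? → (3,3) = 58 − 51 = 7.
Row 1 needs 58; the known cells sum to 60, so (1,3) = -2.
Using row 2: 13 + 22 + 19 + ? → (2,4) = 58 − 54 = 4.
Row 3 must total 58; the given cells sum to 42, so (3,4) = 16.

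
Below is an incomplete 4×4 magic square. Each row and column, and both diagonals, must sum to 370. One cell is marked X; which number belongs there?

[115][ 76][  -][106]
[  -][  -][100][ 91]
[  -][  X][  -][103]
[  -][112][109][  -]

85

Row 1 needs 370; the known cells sum to 297, so (1,3) = 73.
Column 3: 73 + 100 + 109 + ? = 370, so (3,3) = 88.
Column 4: 106 + 91 + 103 + ? = 370, so (4,4) = 70.
The remaining cell in main diagonal is (2,2) = 370 − 273 = 97.
From row 2, 370 − (97 + 100 + 91) gives (2,1) = 82.
From row 4, 370 − (112 + 109 + 70) gives (4,1) = 79.
From column 1, 370 − (115 + 82 + 79) gives (3,1) = 94.
The remaining cell in column 2 is (3,2) = 370 − 285 = 85.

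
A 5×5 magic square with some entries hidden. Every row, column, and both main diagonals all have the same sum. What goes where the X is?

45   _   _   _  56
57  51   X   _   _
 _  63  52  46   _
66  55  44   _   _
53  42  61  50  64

Row 5 is complete and sums to 270; that is the magic constant.
The remaining cell in column 1 is (3,1) = 270 − 221 = 49.
Column 2: 51 + 63 + 55 + 42 + ? = 270, so (1,2) = 59.
Main diagonal must total 270; the given cells sum to 212, so (4,4) = 58.
Anti-diagonal must total 270; the given cells sum to 216, so (2,4) = 54.
Row 3: 49 + 63 + 52 + 46 + ? = 270, so (3,5) = 60.
The remaining cell in row 4 is (4,5) = 270 − 223 = 47.
From column 4, 270 − (54 + 46 + 58 + 50) gives (1,4) = 62.
Column 5: 56 + 60 + 47 + 64 + ? = 270, so (2,5) = 43.
Row 1: 45 + 59 + 62 + 56 + ? = 270, so (1,3) = 48.
From row 2, 270 − (57 + 51 + 54 + 43) gives (2,3) = 65.

65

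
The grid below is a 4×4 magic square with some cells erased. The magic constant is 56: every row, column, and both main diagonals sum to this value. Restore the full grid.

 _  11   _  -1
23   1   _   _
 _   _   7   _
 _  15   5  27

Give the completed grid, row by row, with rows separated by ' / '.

21 11 25 -1 / 23 1 19 13 / 3 29 7 17 / 9 15 5 27

From row 4, 56 − (15 + 5 + 27) gives (4,1) = 9.
From column 2, 56 − (11 + 1 + 15) gives (3,2) = 29.
The remaining cell in main diagonal is (1,1) = 56 − 35 = 21.
The remaining cell in anti-diagonal is (2,3) = 56 − 37 = 19.
The remaining cell in row 1 is (1,3) = 56 − 31 = 25.
From row 2, 56 − (23 + 1 + 19) gives (2,4) = 13.
From column 1, 56 − (21 + 23 + 9) gives (3,1) = 3.
The remaining cell in column 4 is (3,4) = 56 − 39 = 17.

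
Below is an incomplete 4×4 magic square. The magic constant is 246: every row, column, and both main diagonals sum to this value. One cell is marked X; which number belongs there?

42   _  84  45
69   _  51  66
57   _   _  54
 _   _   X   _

Row 1 needs 246; the known cells sum to 171, so (1,2) = 75.
Using row 2: 69 + 51 + 66 + ? → (2,2) = 246 − 186 = 60.
Column 1 must total 246; the given cells sum to 168, so (4,1) = 78.
From column 4, 246 − (45 + 66 + 54) gives (4,4) = 81.
The remaining cell in main diagonal is (3,3) = 246 − 183 = 63.
Anti-diagonal: 45 + 51 + 78 + ? = 246, so (3,2) = 72.
Column 2 must total 246; the given cells sum to 207, so (4,2) = 39.
Column 3 needs 246; the known cells sum to 198, so (4,3) = 48.

48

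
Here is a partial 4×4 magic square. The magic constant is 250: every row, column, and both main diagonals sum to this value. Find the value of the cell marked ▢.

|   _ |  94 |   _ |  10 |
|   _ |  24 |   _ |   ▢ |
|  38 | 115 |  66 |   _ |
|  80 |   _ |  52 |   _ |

Row 3 needs 250; the known cells sum to 219, so (3,4) = 31.
From column 2, 250 − (94 + 24 + 115) gives (4,2) = 17.
The remaining cell in anti-diagonal is (2,3) = 250 − 205 = 45.
The remaining cell in row 4 is (4,4) = 250 − 149 = 101.
Column 3: 45 + 66 + 52 + ? = 250, so (1,3) = 87.
Using column 4: 10 + 31 + 101 + ? → (2,4) = 250 − 142 = 108.

108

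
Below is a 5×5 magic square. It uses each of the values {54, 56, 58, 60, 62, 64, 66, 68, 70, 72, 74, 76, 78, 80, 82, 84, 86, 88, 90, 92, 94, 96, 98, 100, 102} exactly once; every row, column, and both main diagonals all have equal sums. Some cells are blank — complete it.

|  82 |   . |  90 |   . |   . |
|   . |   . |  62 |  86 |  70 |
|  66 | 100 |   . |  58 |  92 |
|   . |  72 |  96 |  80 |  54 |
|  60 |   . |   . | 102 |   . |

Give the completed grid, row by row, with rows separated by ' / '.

The 25 entries sum to 1950, so each line sums to 1950/5 = 390.
Row 3 must total 390; the given cells sum to 316, so (3,3) = 74.
The remaining cell in row 4 is (4,1) = 390 − 302 = 88.
Using column 1: 82 + 66 + 88 + 60 + ? → (2,1) = 390 − 296 = 94.
Column 3: 90 + 62 + 74 + 96 + ? = 390, so (5,3) = 68.
Column 4 must total 390; the given cells sum to 326, so (1,4) = 64.
Anti-diagonal: 86 + 74 + 72 + 60 + ? = 390, so (1,5) = 98.
Row 1: 82 + 90 + 64 + 98 + ? = 390, so (1,2) = 56.
Using row 2: 94 + 62 + 86 + 70 + ? → (2,2) = 390 − 312 = 78.
Column 2: 56 + 78 + 100 + 72 + ? = 390, so (5,2) = 84.
Column 5 needs 390; the known cells sum to 314, so (5,5) = 76.

82 56 90 64 98 / 94 78 62 86 70 / 66 100 74 58 92 / 88 72 96 80 54 / 60 84 68 102 76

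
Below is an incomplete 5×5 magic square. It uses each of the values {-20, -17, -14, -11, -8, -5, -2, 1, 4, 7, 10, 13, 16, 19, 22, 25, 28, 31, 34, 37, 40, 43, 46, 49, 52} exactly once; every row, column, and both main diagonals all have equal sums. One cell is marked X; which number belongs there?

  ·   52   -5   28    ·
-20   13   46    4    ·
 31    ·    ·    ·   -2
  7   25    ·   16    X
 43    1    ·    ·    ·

The 25 entries sum to 400, so each line sums to 400/5 = 80.
From row 2, 80 − (-20 + 13 + 46 + 4) gives (2,5) = 37.
Column 1: -20 + 31 + 7 + 43 + ? = 80, so (1,1) = 19.
Column 2: 52 + 13 + 25 + 1 + ? = 80, so (3,2) = -11.
Using row 1: 19 + 52 + (-5) + 28 + ? → (1,5) = 80 − 94 = -14.
From anti-diagonal, 80 − (-14 + 4 + 25 + 43) gives (3,3) = 22.
Row 3 needs 80; the known cells sum to 40, so (3,4) = 40.
The remaining cell in column 4 is (5,4) = 80 − 88 = -8.
From main diagonal, 80 − (19 + 13 + 22 + 16) gives (5,5) = 10.
Row 5: 43 + 1 + (-8) + 10 + ? = 80, so (5,3) = 34.
Column 3: -5 + 46 + 22 + 34 + ? = 80, so (4,3) = -17.
The remaining cell in column 5 is (4,5) = 80 − 31 = 49.

49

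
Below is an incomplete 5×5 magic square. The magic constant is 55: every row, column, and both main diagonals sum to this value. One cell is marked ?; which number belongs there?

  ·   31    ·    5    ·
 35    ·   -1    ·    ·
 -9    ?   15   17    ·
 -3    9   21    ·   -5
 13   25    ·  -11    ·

3

Using row 4: -3 + 9 + 21 + (-5) + ? → (4,4) = 55 − 22 = 33.
From column 1, 55 − (35 + (-9) + (-3) + 13) gives (1,1) = 19.
Column 4 needs 55; the known cells sum to 44, so (2,4) = 11.
Anti-diagonal needs 55; the known cells sum to 48, so (1,5) = 7.
Row 1 needs 55; the known cells sum to 62, so (1,3) = -7.
Column 3: -7 + (-1) + 15 + 21 + ? = 55, so (5,3) = 27.
The remaining cell in row 5 is (5,5) = 55 − 54 = 1.
Main diagonal must total 55; the given cells sum to 68, so (2,2) = -13.
Row 2: 35 + (-13) + (-1) + 11 + ? = 55, so (2,5) = 23.
Column 2: 31 + (-13) + 9 + 25 + ? = 55, so (3,2) = 3.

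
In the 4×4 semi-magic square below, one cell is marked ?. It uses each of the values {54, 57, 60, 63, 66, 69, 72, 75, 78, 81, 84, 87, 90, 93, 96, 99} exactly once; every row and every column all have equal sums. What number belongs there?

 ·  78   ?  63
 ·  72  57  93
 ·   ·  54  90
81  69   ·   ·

99

The 16 entries sum to 1224, so each line sums to 1224/4 = 306.
The remaining cell in row 2 is (2,1) = 306 − 222 = 84.
Using column 2: 78 + 72 + 69 + ? → (3,2) = 306 − 219 = 87.
Column 4: 63 + 93 + 90 + ? = 306, so (4,4) = 60.
The remaining cell in row 3 is (3,1) = 306 − 231 = 75.
Row 4: 81 + 69 + 60 + ? = 306, so (4,3) = 96.
Column 1: 84 + 75 + 81 + ? = 306, so (1,1) = 66.
Column 3 needs 306; the known cells sum to 207, so (1,3) = 99.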